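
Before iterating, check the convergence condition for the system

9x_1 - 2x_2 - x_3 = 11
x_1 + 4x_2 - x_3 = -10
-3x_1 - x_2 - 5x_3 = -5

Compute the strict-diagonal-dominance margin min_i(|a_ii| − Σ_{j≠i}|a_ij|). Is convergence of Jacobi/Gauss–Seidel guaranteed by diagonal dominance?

1

row 1: |9| − (2+1) = 6
row 2: |4| − (1+1) = 2
row 3: |-5| − (3+1) = 1
minimum over rows = 1 → strictly diagonally dominant (convergence guaranteed)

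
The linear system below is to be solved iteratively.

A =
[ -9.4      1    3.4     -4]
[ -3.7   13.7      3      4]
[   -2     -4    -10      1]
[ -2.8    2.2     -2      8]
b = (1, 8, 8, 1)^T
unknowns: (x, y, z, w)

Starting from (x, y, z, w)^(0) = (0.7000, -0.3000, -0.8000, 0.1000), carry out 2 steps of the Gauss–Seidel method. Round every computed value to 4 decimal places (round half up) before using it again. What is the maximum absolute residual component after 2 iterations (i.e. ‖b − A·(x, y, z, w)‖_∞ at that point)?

Iteration 1:
  x = (1 - (1)·-0.3000 - (3.4)·-0.8000 - (-4)·0.1000) / (-9.4) = -0.4702
  y = (8 - (-3.7)·-0.4702 - (3)·-0.8000 - (4)·0.1000) / (13.7) = 0.6029
  z = (8 - (-2)·-0.4702 - (-4)·0.6029 - (1)·0.1000) / (-10) = -0.9371
  w = (1 - (-2.8)·-0.4702 - (2.2)·0.6029 - (-2)·-0.9371) / (8) = -0.4396
Iteration 2:
  x = (1 - (1)·0.6029 - (3.4)·-0.9371 - (-4)·-0.4396) / (-9.4) = -0.1941
  y = (8 - (-3.7)·-0.1941 - (3)·-0.9371 - (4)·-0.4396) / (13.7) = 0.8651
  z = (8 - (-2)·-0.1941 - (-4)·0.8651 - (1)·-0.4396) / (-10) = -1.1512
  w = (1 - (-2.8)·-0.1941 - (2.2)·0.8651 - (-2)·-1.1512) / (8) = -0.4686
Residual b − A·x = (0.3500, 0.7580, 0.0288, -0.0003); ∞-norm = 0.7580

0.7580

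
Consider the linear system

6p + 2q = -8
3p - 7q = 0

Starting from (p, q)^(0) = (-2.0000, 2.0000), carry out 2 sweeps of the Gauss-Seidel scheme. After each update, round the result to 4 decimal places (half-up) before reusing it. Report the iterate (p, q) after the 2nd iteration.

(-1.0476, -0.4490)

Iteration 1:
  p = (-8 - (2)·2.0000) / (6) = -2.0000
  q = (0 - (3)·-2.0000) / (-7) = -0.8571
Iteration 2:
  p = (-8 - (2)·-0.8571) / (6) = -1.0476
  q = (0 - (3)·-1.0476) / (-7) = -0.4490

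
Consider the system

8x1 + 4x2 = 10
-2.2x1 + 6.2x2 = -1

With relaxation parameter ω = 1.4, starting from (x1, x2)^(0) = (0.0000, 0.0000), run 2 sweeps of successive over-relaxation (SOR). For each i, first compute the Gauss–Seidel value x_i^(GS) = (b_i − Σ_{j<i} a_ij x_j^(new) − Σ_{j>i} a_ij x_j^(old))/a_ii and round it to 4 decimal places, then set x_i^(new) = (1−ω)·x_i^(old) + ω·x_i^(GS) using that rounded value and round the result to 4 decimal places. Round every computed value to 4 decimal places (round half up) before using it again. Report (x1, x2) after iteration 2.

Iteration 1:
  x1: GS value = (10 - (4)·0.0000) / (8) = 1.2500;  x1 ← (1−ω)·0.0000 + ω·1.2500 = 1.7500
  x2: GS value = (-1 - (-2.2)·1.7500) / (6.2) = 0.4597;  x2 ← (1−ω)·0.0000 + ω·0.4597 = 0.6436
Iteration 2:
  x1: GS value = (10 - (4)·0.6436) / (8) = 0.9282;  x1 ← (1−ω)·1.7500 + ω·0.9282 = 0.5995
  x2: GS value = (-1 - (-2.2)·0.5995) / (6.2) = 0.0514;  x2 ← (1−ω)·0.6436 + ω·0.0514 = -0.1855

(0.5995, -0.1855)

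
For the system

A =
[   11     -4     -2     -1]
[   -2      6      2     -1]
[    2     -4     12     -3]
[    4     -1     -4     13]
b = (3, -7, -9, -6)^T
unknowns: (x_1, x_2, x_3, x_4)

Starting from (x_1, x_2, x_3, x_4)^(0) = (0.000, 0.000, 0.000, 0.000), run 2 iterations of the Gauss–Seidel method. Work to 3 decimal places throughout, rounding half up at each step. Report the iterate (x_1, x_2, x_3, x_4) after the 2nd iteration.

(-0.418, -1.085, -1.288, -0.813)

Iteration 1:
  x_1 = (3 - (-4)·0.000 - (-2)·0.000 - (-1)·0.000) / (11) = 0.273
  x_2 = (-7 - (-2)·0.273 - (2)·0.000 - (-1)·0.000) / (6) = -1.076
  x_3 = (-9 - (2)·0.273 - (-4)·-1.076 - (-3)·0.000) / (12) = -1.154
  x_4 = (-6 - (4)·0.273 - (-1)·-1.076 - (-4)·-1.154) / (13) = -0.983
Iteration 2:
  x_1 = (3 - (-4)·-1.076 - (-2)·-1.154 - (-1)·-0.983) / (11) = -0.418
  x_2 = (-7 - (-2)·-0.418 - (2)·-1.154 - (-1)·-0.983) / (6) = -1.085
  x_3 = (-9 - (2)·-0.418 - (-4)·-1.085 - (-3)·-0.983) / (12) = -1.288
  x_4 = (-6 - (4)·-0.418 - (-1)·-1.085 - (-4)·-1.288) / (13) = -0.813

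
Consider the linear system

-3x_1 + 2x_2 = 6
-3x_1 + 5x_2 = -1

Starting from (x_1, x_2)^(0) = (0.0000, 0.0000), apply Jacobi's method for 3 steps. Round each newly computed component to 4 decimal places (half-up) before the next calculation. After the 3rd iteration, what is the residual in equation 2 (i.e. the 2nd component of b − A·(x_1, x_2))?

Iteration 1:
  x_1 = (6 - (2)·0.0000) / (-3) = -2.0000
  x_2 = (-1 - (-3)·0.0000) / (5) = -0.2000
Iteration 2:
  x_1 = (6 - (2)·-0.2000) / (-3) = -2.1333
  x_2 = (-1 - (-3)·-2.0000) / (5) = -1.4000
Iteration 3:
  x_1 = (6 - (2)·-1.4000) / (-3) = -2.9333
  x_2 = (-1 - (-3)·-2.1333) / (5) = -1.4800
Residual b − A·x = (0.1601, -2.3999)

-2.3999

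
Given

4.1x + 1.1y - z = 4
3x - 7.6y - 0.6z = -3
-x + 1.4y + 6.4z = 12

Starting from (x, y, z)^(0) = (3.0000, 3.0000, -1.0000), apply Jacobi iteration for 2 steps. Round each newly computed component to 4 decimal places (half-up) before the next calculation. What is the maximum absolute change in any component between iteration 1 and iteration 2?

1.4253

Iteration 1:
  x = (4 - (1.1)·3.0000 - (-1)·-1.0000) / (4.1) = -0.0732
  y = (-3 - (3)·3.0000 - (-0.6)·-1.0000) / (-7.6) = 1.6579
  z = (12 - (-1)·3.0000 - (1.4)·3.0000) / (6.4) = 1.6875
Iteration 2:
  x = (4 - (1.1)·1.6579 - (-1)·1.6875) / (4.1) = 0.9424
  y = (-3 - (3)·-0.0732 - (-0.6)·1.6875) / (-7.6) = 0.2326
  z = (12 - (-1)·-0.0732 - (1.4)·1.6579) / (6.4) = 1.5009
Change: (1.0156, -1.4253, -0.1866) → max |·| = 1.4253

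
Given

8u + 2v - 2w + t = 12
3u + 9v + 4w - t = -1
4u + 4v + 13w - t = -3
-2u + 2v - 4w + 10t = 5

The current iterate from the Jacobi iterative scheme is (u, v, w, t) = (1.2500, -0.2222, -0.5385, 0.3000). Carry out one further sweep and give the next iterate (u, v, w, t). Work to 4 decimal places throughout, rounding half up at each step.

One sweep:
  u = (12 - (2)·-0.2222 - (-2)·-0.5385 - (1)·0.3000) / (8) = 1.3834
  v = (-1 - (3)·1.2500 - (4)·-0.5385 - (-1)·0.3000) / (9) = -0.2551
  w = (-3 - (4)·1.2500 - (4)·-0.2222 - (-1)·0.3000) / (13) = -0.5239
  t = (5 - (-2)·1.2500 - (2)·-0.2222 - (-4)·-0.5385) / (10) = 0.5790

(1.3834, -0.2551, -0.5239, 0.5790)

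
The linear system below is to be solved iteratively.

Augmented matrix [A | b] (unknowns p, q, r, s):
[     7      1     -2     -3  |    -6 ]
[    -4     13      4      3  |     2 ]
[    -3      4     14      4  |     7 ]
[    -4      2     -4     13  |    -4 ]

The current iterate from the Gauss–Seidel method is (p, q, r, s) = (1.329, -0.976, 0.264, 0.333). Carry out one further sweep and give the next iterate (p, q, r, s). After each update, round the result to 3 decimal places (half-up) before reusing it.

(-0.500, -0.158, 0.343, -0.332)

One sweep:
  p = (-6 - (1)·-0.976 - (-2)·0.264 - (-3)·0.333) / (7) = -0.500
  q = (2 - (-4)·-0.500 - (4)·0.264 - (3)·0.333) / (13) = -0.158
  r = (7 - (-3)·-0.500 - (4)·-0.158 - (4)·0.333) / (14) = 0.343
  s = (-4 - (-4)·-0.500 - (2)·-0.158 - (-4)·0.343) / (13) = -0.332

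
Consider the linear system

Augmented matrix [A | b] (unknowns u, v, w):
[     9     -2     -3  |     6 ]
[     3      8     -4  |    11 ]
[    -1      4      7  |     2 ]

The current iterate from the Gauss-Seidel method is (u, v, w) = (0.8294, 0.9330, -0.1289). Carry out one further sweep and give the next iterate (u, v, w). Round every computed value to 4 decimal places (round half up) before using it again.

(0.8310, 0.9989, -0.1664)

One sweep:
  u = (6 - (-2)·0.9330 - (-3)·-0.1289) / (9) = 0.8310
  v = (11 - (3)·0.8310 - (-4)·-0.1289) / (8) = 0.9989
  w = (2 - (-1)·0.8310 - (4)·0.9989) / (7) = -0.1664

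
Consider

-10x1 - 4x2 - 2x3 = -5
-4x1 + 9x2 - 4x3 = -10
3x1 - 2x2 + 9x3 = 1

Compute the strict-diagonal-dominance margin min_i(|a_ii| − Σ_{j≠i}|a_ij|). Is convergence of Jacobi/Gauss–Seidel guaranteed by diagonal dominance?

1

row 1: |-10| − (4+2) = 4
row 2: |9| − (4+4) = 1
row 3: |9| − (3+2) = 4
minimum over rows = 1 → strictly diagonally dominant (convergence guaranteed)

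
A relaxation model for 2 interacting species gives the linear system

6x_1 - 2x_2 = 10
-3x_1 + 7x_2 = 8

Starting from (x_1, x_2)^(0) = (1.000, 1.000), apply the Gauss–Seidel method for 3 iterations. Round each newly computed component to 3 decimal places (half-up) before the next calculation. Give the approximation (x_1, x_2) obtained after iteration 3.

(2.381, 2.163)

Iteration 1:
  x_1 = (10 - (-2)·1.000) / (6) = 2.000
  x_2 = (8 - (-3)·2.000) / (7) = 2.000
Iteration 2:
  x_1 = (10 - (-2)·2.000) / (6) = 2.333
  x_2 = (8 - (-3)·2.333) / (7) = 2.143
Iteration 3:
  x_1 = (10 - (-2)·2.143) / (6) = 2.381
  x_2 = (8 - (-3)·2.381) / (7) = 2.163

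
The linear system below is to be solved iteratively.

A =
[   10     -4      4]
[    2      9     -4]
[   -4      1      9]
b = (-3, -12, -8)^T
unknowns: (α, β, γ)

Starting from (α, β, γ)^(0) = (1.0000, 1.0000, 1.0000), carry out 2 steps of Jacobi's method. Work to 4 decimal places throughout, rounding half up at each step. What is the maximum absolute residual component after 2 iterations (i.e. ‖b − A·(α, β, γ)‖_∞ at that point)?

Iteration 1:
  α = (-3 - (-4)·1.0000 - (4)·1.0000) / (10) = -0.3000
  β = (-12 - (2)·1.0000 - (-4)·1.0000) / (9) = -1.1111
  γ = (-8 - (-4)·1.0000 - (1)·1.0000) / (9) = -0.5556
Iteration 2:
  α = (-3 - (-4)·-1.1111 - (4)·-0.5556) / (10) = -0.5222
  β = (-12 - (2)·-0.3000 - (-4)·-0.5556) / (9) = -1.5136
  γ = (-8 - (-4)·-0.3000 - (1)·-1.1111) / (9) = -0.8988
Residual b − A·x = (-0.2372, -0.9284, -0.4860); ∞-norm = 0.9284

0.9284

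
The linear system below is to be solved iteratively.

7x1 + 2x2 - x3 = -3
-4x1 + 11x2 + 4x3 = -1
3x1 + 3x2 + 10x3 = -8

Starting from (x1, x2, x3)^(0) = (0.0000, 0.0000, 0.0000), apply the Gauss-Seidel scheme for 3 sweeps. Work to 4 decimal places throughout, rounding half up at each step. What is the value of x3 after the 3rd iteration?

Iteration 1:
  x1 = (-3 - (2)·0.0000 - (-1)·0.0000) / (7) = -0.4286
  x2 = (-1 - (-4)·-0.4286 - (4)·0.0000) / (11) = -0.2468
  x3 = (-8 - (3)·-0.4286 - (3)·-0.2468) / (10) = -0.5974
Iteration 2:
  x1 = (-3 - (2)·-0.2468 - (-1)·-0.5974) / (7) = -0.4434
  x2 = (-1 - (-4)·-0.4434 - (4)·-0.5974) / (11) = -0.0349
  x3 = (-8 - (3)·-0.4434 - (3)·-0.0349) / (10) = -0.6565
Iteration 3:
  x1 = (-3 - (2)·-0.0349 - (-1)·-0.6565) / (7) = -0.5124
  x2 = (-1 - (-4)·-0.5124 - (4)·-0.6565) / (11) = -0.0385
  x3 = (-8 - (3)·-0.5124 - (3)·-0.0385) / (10) = -0.6347

-0.6347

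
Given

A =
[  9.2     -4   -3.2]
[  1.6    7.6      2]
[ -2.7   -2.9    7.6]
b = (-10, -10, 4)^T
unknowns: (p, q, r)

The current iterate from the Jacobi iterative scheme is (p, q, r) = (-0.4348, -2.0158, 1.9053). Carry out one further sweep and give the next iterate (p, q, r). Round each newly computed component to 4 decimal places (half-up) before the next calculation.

(-1.3007, -1.7256, -0.3973)

One sweep:
  p = (-10 - (-4)·-2.0158 - (-3.2)·1.9053) / (9.2) = -1.3007
  q = (-10 - (1.6)·-0.4348 - (2)·1.9053) / (7.6) = -1.7256
  r = (4 - (-2.7)·-0.4348 - (-2.9)·-2.0158) / (7.6) = -0.3973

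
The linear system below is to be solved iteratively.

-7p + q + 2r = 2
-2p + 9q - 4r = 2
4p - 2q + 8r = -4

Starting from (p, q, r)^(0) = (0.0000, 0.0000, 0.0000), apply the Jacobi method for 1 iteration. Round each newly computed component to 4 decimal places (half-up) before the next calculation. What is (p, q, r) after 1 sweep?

(-0.2857, 0.2222, -0.5000)

Iteration 1:
  p = (2 - (1)·0.0000 - (2)·0.0000) / (-7) = -0.2857
  q = (2 - (-2)·0.0000 - (-4)·0.0000) / (9) = 0.2222
  r = (-4 - (4)·0.0000 - (-2)·0.0000) / (8) = -0.5000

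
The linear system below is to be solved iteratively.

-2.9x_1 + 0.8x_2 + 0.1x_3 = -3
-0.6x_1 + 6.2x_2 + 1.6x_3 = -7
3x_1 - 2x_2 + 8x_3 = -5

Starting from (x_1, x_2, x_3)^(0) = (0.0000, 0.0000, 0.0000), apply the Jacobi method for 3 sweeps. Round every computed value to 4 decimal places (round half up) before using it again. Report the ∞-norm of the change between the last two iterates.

Iteration 1:
  x_1 = (-3 - (0.8)·0.0000 - (0.1)·0.0000) / (-2.9) = 1.0345
  x_2 = (-7 - (-0.6)·0.0000 - (1.6)·0.0000) / (6.2) = -1.1290
  x_3 = (-5 - (3)·0.0000 - (-2)·0.0000) / (8) = -0.6250
Iteration 2:
  x_1 = (-3 - (0.8)·-1.1290 - (0.1)·-0.6250) / (-2.9) = 0.7015
  x_2 = (-7 - (-0.6)·1.0345 - (1.6)·-0.6250) / (6.2) = -0.8676
  x_3 = (-5 - (3)·1.0345 - (-2)·-1.1290) / (8) = -1.2952
Iteration 3:
  x_1 = (-3 - (0.8)·-0.8676 - (0.1)·-1.2952) / (-2.9) = 0.7505
  x_2 = (-7 - (-0.6)·0.7015 - (1.6)·-1.2952) / (6.2) = -0.7269
  x_3 = (-5 - (3)·0.7015 - (-2)·-0.8676) / (8) = -1.1050
Change: (0.0490, 0.1407, 0.1902) → max |·| = 0.1902

0.1902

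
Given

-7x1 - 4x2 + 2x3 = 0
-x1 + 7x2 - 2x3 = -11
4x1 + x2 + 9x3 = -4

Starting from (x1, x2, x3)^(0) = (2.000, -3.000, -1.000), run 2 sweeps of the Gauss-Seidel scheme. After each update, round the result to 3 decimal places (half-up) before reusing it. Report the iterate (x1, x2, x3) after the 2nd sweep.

(0.689, -1.729, -0.559)

Iteration 1:
  x1 = (0 - (-4)·-3.000 - (2)·-1.000) / (-7) = 1.429
  x2 = (-11 - (-1)·1.429 - (-2)·-1.000) / (7) = -1.653
  x3 = (-4 - (4)·1.429 - (1)·-1.653) / (9) = -0.896
Iteration 2:
  x1 = (0 - (-4)·-1.653 - (2)·-0.896) / (-7) = 0.689
  x2 = (-11 - (-1)·0.689 - (-2)·-0.896) / (7) = -1.729
  x3 = (-4 - (4)·0.689 - (1)·-1.729) / (9) = -0.559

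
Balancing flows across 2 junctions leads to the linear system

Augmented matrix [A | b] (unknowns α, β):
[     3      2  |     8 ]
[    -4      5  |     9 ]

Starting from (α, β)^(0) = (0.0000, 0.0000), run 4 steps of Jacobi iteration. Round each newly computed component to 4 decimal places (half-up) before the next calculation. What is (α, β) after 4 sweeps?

Iteration 1:
  α = (8 - (2)·0.0000) / (3) = 2.6667
  β = (9 - (-4)·0.0000) / (5) = 1.8000
Iteration 2:
  α = (8 - (2)·1.8000) / (3) = 1.4667
  β = (9 - (-4)·2.6667) / (5) = 3.9334
Iteration 3:
  α = (8 - (2)·3.9334) / (3) = 0.0444
  β = (9 - (-4)·1.4667) / (5) = 2.9734
Iteration 4:
  α = (8 - (2)·2.9734) / (3) = 0.6844
  β = (9 - (-4)·0.0444) / (5) = 1.8355

(0.6844, 1.8355)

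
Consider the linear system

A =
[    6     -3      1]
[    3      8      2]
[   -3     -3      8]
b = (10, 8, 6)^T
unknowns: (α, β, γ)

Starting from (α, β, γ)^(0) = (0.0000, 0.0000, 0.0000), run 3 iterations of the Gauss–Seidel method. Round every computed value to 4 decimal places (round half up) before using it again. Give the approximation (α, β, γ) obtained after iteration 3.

Iteration 1:
  α = (10 - (-3)·0.0000 - (1)·0.0000) / (6) = 1.6667
  β = (8 - (3)·1.6667 - (2)·0.0000) / (8) = 0.3750
  γ = (6 - (-3)·1.6667 - (-3)·0.3750) / (8) = 1.5156
Iteration 2:
  α = (10 - (-3)·0.3750 - (1)·1.5156) / (6) = 1.6016
  β = (8 - (3)·1.6016 - (2)·1.5156) / (8) = 0.0205
  γ = (6 - (-3)·1.6016 - (-3)·0.0205) / (8) = 1.3583
Iteration 3:
  α = (10 - (-3)·0.0205 - (1)·1.3583) / (6) = 1.4505
  β = (8 - (3)·1.4505 - (2)·1.3583) / (8) = 0.1165
  γ = (6 - (-3)·1.4505 - (-3)·0.1165) / (8) = 1.3376

(1.4505, 0.1165, 1.3376)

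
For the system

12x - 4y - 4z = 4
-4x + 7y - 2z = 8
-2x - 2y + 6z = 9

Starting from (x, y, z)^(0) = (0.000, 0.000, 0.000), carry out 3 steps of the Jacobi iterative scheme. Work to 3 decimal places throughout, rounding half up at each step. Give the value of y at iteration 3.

Iteration 1:
  x = (4 - (-4)·0.000 - (-4)·0.000) / (12) = 0.333
  y = (8 - (-4)·0.000 - (-2)·0.000) / (7) = 1.143
  z = (9 - (-2)·0.000 - (-2)·0.000) / (6) = 1.500
Iteration 2:
  x = (4 - (-4)·1.143 - (-4)·1.500) / (12) = 1.214
  y = (8 - (-4)·0.333 - (-2)·1.500) / (7) = 1.762
  z = (9 - (-2)·0.333 - (-2)·1.143) / (6) = 1.992
Iteration 3:
  x = (4 - (-4)·1.762 - (-4)·1.992) / (12) = 1.585
  y = (8 - (-4)·1.214 - (-2)·1.992) / (7) = 2.406
  z = (9 - (-2)·1.214 - (-2)·1.762) / (6) = 2.492

2.406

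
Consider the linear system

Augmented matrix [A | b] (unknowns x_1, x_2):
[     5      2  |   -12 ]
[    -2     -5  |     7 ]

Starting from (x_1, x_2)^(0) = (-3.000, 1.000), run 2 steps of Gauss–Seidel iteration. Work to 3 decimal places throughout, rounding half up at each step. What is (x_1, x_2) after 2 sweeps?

(-2.288, -0.485)

Iteration 1:
  x_1 = (-12 - (2)·1.000) / (5) = -2.800
  x_2 = (7 - (-2)·-2.800) / (-5) = -0.280
Iteration 2:
  x_1 = (-12 - (2)·-0.280) / (5) = -2.288
  x_2 = (7 - (-2)·-2.288) / (-5) = -0.485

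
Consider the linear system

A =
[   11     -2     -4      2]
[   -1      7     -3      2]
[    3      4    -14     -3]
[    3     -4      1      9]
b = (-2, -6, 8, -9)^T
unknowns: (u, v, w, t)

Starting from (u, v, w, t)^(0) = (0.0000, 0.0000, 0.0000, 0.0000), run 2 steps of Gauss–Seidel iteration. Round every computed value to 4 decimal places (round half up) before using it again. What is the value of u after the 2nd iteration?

Iteration 1:
  u = (-2 - (-2)·0.0000 - (-4)·0.0000 - (2)·0.0000) / (11) = -0.1818
  v = (-6 - (-1)·-0.1818 - (-3)·0.0000 - (2)·0.0000) / (7) = -0.8831
  w = (8 - (3)·-0.1818 - (4)·-0.8831 - (-3)·0.0000) / (-14) = -0.8627
  t = (-9 - (3)·-0.1818 - (-4)·-0.8831 - (1)·-0.8627) / (9) = -1.2360
Iteration 2:
  u = (-2 - (-2)·-0.8831 - (-4)·-0.8627 - (2)·-1.2360) / (11) = -0.4314
  v = (-6 - (-1)·-0.4314 - (-3)·-0.8627 - (2)·-1.2360) / (7) = -0.9354
  w = (8 - (3)·-0.4314 - (4)·-0.9354 - (-3)·-1.2360) / (-14) = -0.6663
  t = (-9 - (3)·-0.4314 - (-4)·-0.9354 - (1)·-0.6663) / (9) = -1.1979

-0.4314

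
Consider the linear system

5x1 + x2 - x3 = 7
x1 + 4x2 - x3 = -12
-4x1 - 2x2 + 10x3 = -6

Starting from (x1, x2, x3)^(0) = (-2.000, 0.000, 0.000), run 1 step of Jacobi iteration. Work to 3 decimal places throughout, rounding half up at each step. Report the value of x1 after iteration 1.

1.400

Iteration 1:
  x1 = (7 - (1)·0.000 - (-1)·0.000) / (5) = 1.400
  x2 = (-12 - (1)·-2.000 - (-1)·0.000) / (4) = -2.500
  x3 = (-6 - (-4)·-2.000 - (-2)·0.000) / (10) = -1.400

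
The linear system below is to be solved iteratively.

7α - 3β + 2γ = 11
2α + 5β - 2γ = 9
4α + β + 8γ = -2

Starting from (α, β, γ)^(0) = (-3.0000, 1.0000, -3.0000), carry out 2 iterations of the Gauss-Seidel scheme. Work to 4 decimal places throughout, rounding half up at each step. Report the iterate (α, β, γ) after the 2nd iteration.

(1.7990, 0.4361, -1.2040)

Iteration 1:
  α = (11 - (-3)·1.0000 - (2)·-3.0000) / (7) = 2.8571
  β = (9 - (2)·2.8571 - (-2)·-3.0000) / (5) = -0.5428
  γ = (-2 - (4)·2.8571 - (1)·-0.5428) / (8) = -1.6107
Iteration 2:
  α = (11 - (-3)·-0.5428 - (2)·-1.6107) / (7) = 1.7990
  β = (9 - (2)·1.7990 - (-2)·-1.6107) / (5) = 0.4361
  γ = (-2 - (4)·1.7990 - (1)·0.4361) / (8) = -1.2040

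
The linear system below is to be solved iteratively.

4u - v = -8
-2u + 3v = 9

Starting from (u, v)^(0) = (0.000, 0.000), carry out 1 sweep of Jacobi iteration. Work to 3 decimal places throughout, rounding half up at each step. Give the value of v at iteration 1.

Iteration 1:
  u = (-8 - (-1)·0.000) / (4) = -2.000
  v = (9 - (-2)·0.000) / (3) = 3.000

3.000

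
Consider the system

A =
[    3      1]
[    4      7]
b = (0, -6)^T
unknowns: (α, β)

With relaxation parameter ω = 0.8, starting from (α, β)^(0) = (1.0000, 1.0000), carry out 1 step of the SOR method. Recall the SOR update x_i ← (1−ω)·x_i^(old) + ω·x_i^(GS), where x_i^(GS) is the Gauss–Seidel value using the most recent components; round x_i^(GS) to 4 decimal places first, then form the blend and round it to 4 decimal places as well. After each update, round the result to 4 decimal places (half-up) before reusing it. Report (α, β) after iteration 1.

Iteration 1:
  α: GS value = (0 - (1)·1.0000) / (3) = -0.3333;  α ← (1−ω)·1.0000 + ω·-0.3333 = -0.0666
  β: GS value = (-6 - (4)·-0.0666) / (7) = -0.8191;  β ← (1−ω)·1.0000 + ω·-0.8191 = -0.4553

(-0.0666, -0.4553)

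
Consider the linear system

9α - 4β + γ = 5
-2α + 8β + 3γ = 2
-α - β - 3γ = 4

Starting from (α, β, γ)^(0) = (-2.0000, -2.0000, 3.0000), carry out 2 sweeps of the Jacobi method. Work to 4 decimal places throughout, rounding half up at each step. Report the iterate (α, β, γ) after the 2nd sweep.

(-0.0556, 0.0833, -0.6528)

Iteration 1:
  α = (5 - (-4)·-2.0000 - (1)·3.0000) / (9) = -0.6667
  β = (2 - (-2)·-2.0000 - (3)·3.0000) / (8) = -1.3750
  γ = (4 - (-1)·-2.0000 - (-1)·-2.0000) / (-3) = 0.0000
Iteration 2:
  α = (5 - (-4)·-1.3750 - (1)·0.0000) / (9) = -0.0556
  β = (2 - (-2)·-0.6667 - (3)·0.0000) / (8) = 0.0833
  γ = (4 - (-1)·-0.6667 - (-1)·-1.3750) / (-3) = -0.6528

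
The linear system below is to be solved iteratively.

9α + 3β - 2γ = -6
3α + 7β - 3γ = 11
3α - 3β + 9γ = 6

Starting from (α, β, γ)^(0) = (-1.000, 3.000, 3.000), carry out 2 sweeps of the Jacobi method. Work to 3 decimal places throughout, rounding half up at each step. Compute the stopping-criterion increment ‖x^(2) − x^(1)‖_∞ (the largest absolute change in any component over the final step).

0.429

Iteration 1:
  α = (-6 - (3)·3.000 - (-2)·3.000) / (9) = -1.000
  β = (11 - (3)·-1.000 - (-3)·3.000) / (7) = 3.286
  γ = (6 - (3)·-1.000 - (-3)·3.000) / (9) = 2.000
Iteration 2:
  α = (-6 - (3)·3.286 - (-2)·2.000) / (9) = -1.318
  β = (11 - (3)·-1.000 - (-3)·2.000) / (7) = 2.857
  γ = (6 - (3)·-1.000 - (-3)·3.286) / (9) = 2.095
Change: (-0.318, -0.429, 0.095) → max |·| = 0.429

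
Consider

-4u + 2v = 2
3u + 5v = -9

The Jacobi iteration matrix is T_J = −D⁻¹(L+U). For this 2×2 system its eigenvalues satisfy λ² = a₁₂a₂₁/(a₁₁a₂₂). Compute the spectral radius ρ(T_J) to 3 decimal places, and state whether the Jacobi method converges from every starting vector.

0.548

a₁₂a₂₁/(a₁₁a₂₂) = (2)·(3) / ((-4)·(5)) = -0.300000
ρ = √|-0.300000| = √0.300000 = 0.548
ρ < 1, so Jacobi converges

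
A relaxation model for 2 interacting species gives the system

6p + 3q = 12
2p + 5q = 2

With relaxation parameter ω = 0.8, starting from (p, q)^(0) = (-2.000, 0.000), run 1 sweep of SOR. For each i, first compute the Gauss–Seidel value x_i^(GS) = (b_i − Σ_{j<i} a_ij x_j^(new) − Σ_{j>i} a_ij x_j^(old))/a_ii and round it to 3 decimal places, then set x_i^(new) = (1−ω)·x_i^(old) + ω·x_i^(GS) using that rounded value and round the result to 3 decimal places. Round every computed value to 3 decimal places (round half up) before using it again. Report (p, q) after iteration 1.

Iteration 1:
  p: GS value = (12 - (3)·0.000) / (6) = 2.000;  p ← (1−ω)·-2.000 + ω·2.000 = 1.200
  q: GS value = (2 - (2)·1.200) / (5) = -0.080;  q ← (1−ω)·0.000 + ω·-0.080 = -0.064

(1.200, -0.064)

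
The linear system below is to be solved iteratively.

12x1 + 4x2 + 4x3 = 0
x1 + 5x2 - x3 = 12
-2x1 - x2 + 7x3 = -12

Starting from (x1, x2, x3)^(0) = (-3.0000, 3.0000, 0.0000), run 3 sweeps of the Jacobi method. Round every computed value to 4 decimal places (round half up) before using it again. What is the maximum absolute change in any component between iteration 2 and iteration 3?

Iteration 1:
  x1 = (0 - (4)·3.0000 - (4)·0.0000) / (12) = -1.0000
  x2 = (12 - (1)·-3.0000 - (-1)·0.0000) / (5) = 3.0000
  x3 = (-12 - (-2)·-3.0000 - (-1)·3.0000) / (7) = -2.1429
Iteration 2:
  x1 = (0 - (4)·3.0000 - (4)·-2.1429) / (12) = -0.2857
  x2 = (12 - (1)·-1.0000 - (-1)·-2.1429) / (5) = 2.1714
  x3 = (-12 - (-2)·-1.0000 - (-1)·3.0000) / (7) = -1.5714
Iteration 3:
  x1 = (0 - (4)·2.1714 - (4)·-1.5714) / (12) = -0.2000
  x2 = (12 - (1)·-0.2857 - (-1)·-1.5714) / (5) = 2.1429
  x3 = (-12 - (-2)·-0.2857 - (-1)·2.1714) / (7) = -1.4857
Change: (0.0857, -0.0285, 0.0857) → max |·| = 0.0857

0.0857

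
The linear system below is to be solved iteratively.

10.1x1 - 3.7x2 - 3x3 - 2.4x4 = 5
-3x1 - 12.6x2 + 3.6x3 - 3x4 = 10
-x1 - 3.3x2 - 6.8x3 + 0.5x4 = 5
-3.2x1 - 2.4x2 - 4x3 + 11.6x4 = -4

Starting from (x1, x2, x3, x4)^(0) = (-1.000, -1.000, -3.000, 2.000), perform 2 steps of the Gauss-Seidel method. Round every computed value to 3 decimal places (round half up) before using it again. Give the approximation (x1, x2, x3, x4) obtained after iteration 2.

Iteration 1:
  x1 = (5 - (-3.7)·-1.000 - (-3)·-3.000 - (-2.4)·2.000) / (10.1) = -0.287
  x2 = (10 - (-3)·-0.287 - (3.6)·-3.000 - (-3)·2.000) / (-12.6) = -2.059
  x3 = (5 - (-1)·-0.287 - (-3.3)·-2.059 - (0.5)·2.000) / (-6.8) = 0.453
  x4 = (-4 - (-3.2)·-0.287 - (-2.4)·-2.059 - (-4)·0.453) / (11.6) = -0.694
Iteration 2:
  x1 = (5 - (-3.7)·-2.059 - (-3)·0.453 - (-2.4)·-0.694) / (10.1) = -0.290
  x2 = (10 - (-3)·-0.290 - (3.6)·0.453 - (-3)·-0.694) / (-12.6) = -0.430
  x3 = (5 - (-1)·-0.290 - (-3.3)·-0.430 - (0.5)·-0.694) / (-6.8) = -0.535
  x4 = (-4 - (-3.2)·-0.290 - (-2.4)·-0.430 - (-4)·-0.535) / (11.6) = -0.698

(-0.290, -0.430, -0.535, -0.698)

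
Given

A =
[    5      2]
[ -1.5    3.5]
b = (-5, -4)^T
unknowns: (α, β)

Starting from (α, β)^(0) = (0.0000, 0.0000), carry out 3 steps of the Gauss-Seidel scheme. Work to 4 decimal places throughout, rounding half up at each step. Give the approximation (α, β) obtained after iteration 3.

Iteration 1:
  α = (-5 - (2)·0.0000) / (5) = -1.0000
  β = (-4 - (-1.5)·-1.0000) / (3.5) = -1.5714
Iteration 2:
  α = (-5 - (2)·-1.5714) / (5) = -0.3714
  β = (-4 - (-1.5)·-0.3714) / (3.5) = -1.3020
Iteration 3:
  α = (-5 - (2)·-1.3020) / (5) = -0.4792
  β = (-4 - (-1.5)·-0.4792) / (3.5) = -1.3482

(-0.4792, -1.3482)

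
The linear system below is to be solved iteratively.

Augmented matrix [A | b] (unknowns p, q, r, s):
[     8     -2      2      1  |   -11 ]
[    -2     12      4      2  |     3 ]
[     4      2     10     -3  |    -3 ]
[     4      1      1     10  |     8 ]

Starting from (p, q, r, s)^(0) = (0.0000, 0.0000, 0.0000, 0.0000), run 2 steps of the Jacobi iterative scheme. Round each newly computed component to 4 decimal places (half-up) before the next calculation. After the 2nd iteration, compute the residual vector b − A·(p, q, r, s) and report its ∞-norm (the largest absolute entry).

Iteration 1:
  p = (-11 - (-2)·0.0000 - (2)·0.0000 - (1)·0.0000) / (8) = -1.3750
  q = (3 - (-2)·0.0000 - (4)·0.0000 - (2)·0.0000) / (12) = 0.2500
  r = (-3 - (4)·0.0000 - (2)·0.0000 - (-3)·0.0000) / (10) = -0.3000
  s = (8 - (4)·0.0000 - (1)·0.0000 - (1)·0.0000) / (10) = 0.8000
Iteration 2:
  p = (-11 - (-2)·0.2500 - (2)·-0.3000 - (1)·0.8000) / (8) = -1.3375
  q = (3 - (-2)·-1.3750 - (4)·-0.3000 - (2)·0.8000) / (12) = -0.0125
  r = (-3 - (4)·-1.3750 - (2)·0.2500 - (-3)·0.8000) / (10) = 0.4400
  s = (8 - (4)·-1.3750 - (1)·0.2500 - (1)·-0.3000) / (10) = 1.3550
Residual b − A·x = (-2.5600, -3.9950, 2.0400, -0.6275); ∞-norm = 3.9950

3.9950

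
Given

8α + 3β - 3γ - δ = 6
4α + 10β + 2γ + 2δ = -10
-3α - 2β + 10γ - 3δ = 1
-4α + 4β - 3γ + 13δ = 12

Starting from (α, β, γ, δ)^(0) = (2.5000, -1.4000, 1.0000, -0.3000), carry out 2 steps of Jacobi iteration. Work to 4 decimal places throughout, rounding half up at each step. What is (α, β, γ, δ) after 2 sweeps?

Iteration 1:
  α = (6 - (3)·-1.4000 - (-3)·1.0000 - (-1)·-0.3000) / (8) = 1.6125
  β = (-10 - (4)·2.5000 - (2)·1.0000 - (2)·-0.3000) / (10) = -2.1400
  γ = (1 - (-3)·2.5000 - (-2)·-1.4000 - (-3)·-0.3000) / (10) = 0.4800
  δ = (12 - (-4)·2.5000 - (4)·-1.4000 - (-3)·1.0000) / (13) = 2.3538
Iteration 2:
  α = (6 - (3)·-2.1400 - (-3)·0.4800 - (-1)·2.3538) / (8) = 2.0267
  β = (-10 - (4)·1.6125 - (2)·0.4800 - (2)·2.3538) / (10) = -2.2118
  γ = (1 - (-3)·1.6125 - (-2)·-2.1400 - (-3)·2.3538) / (10) = 0.8619
  δ = (12 - (-4)·1.6125 - (4)·-2.1400 - (-3)·0.4800) / (13) = 2.1885

(2.0267, -2.2118, 0.8619, 2.1885)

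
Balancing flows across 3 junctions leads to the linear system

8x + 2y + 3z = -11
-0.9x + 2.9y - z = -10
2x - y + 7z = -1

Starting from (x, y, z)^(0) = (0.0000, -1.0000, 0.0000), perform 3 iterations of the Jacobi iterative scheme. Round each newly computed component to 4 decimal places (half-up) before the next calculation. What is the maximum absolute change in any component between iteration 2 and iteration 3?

0.2695

Iteration 1:
  x = (-11 - (2)·-1.0000 - (3)·0.0000) / (8) = -1.1250
  y = (-10 - (-0.9)·0.0000 - (-1)·0.0000) / (2.9) = -3.4483
  z = (-1 - (2)·0.0000 - (-1)·-1.0000) / (7) = -0.2857
Iteration 2:
  x = (-11 - (2)·-3.4483 - (3)·-0.2857) / (8) = -0.4058
  y = (-10 - (-0.9)·-1.1250 - (-1)·-0.2857) / (2.9) = -3.8959
  z = (-1 - (2)·-1.1250 - (-1)·-3.4483) / (7) = -0.3140
Iteration 3:
  x = (-11 - (2)·-3.8959 - (3)·-0.3140) / (8) = -0.2833
  y = (-10 - (-0.9)·-0.4058 - (-1)·-0.3140) / (2.9) = -3.6825
  z = (-1 - (2)·-0.4058 - (-1)·-3.8959) / (7) = -0.5835
Change: (0.1225, 0.2134, -0.2695) → max |·| = 0.2695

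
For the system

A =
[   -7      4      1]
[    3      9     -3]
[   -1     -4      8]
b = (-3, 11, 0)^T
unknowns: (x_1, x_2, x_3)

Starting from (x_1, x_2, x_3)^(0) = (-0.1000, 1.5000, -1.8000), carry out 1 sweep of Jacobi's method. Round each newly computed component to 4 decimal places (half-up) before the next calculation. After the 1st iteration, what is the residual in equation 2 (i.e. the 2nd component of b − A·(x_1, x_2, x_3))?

Iteration 1:
  x_1 = (-3 - (4)·1.5000 - (1)·-1.8000) / (-7) = 1.0286
  x_2 = (11 - (3)·-0.1000 - (-3)·-1.8000) / (9) = 0.6556
  x_3 = (0 - (-1)·-0.1000 - (-4)·1.5000) / (8) = 0.7375
Residual b − A·x = (0.8403, 4.2263, -2.2490)

4.2263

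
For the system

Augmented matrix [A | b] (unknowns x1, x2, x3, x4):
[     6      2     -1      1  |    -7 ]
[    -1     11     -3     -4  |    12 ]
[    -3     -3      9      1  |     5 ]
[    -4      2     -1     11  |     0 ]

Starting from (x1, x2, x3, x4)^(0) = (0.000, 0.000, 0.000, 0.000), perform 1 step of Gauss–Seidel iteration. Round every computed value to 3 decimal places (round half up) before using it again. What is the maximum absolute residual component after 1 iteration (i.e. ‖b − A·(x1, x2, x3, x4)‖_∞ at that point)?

0.915

Iteration 1:
  x1 = (-7 - (2)·0.000 - (-1)·0.000 - (1)·0.000) / (6) = -1.167
  x2 = (12 - (-1)·-1.167 - (-3)·0.000 - (-4)·0.000) / (11) = 0.985
  x3 = (5 - (-3)·-1.167 - (-3)·0.985 - (1)·0.000) / (9) = 0.495
  x4 = (0 - (-4)·-1.167 - (2)·0.985 - (-1)·0.495) / (11) = -0.558
Residual b − A·x = (-0.915, -0.749, 0.557, -0.005); ∞-norm = 0.915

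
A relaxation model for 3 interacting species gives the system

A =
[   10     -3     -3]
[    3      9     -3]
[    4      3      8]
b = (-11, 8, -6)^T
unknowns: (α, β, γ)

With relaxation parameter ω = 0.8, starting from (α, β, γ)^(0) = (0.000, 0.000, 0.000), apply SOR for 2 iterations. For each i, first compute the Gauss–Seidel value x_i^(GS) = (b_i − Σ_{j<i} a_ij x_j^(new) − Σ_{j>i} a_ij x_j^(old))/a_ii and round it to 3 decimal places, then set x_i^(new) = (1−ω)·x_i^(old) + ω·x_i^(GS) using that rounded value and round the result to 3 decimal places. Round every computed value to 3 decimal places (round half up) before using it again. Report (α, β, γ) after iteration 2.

(-0.957, 1.014, -0.628)

Iteration 1:
  α: GS value = (-11 - (-3)·0.000 - (-3)·0.000) / (10) = -1.100;  α ← (1−ω)·0.000 + ω·-1.100 = -0.880
  β: GS value = (8 - (3)·-0.880 - (-3)·0.000) / (9) = 1.182;  β ← (1−ω)·0.000 + ω·1.182 = 0.946
  γ: GS value = (-6 - (4)·-0.880 - (3)·0.946) / (8) = -0.665;  γ ← (1−ω)·0.000 + ω·-0.665 = -0.532
Iteration 2:
  α: GS value = (-11 - (-3)·0.946 - (-3)·-0.532) / (10) = -0.976;  α ← (1−ω)·-0.880 + ω·-0.976 = -0.957
  β: GS value = (8 - (3)·-0.957 - (-3)·-0.532) / (9) = 1.031;  β ← (1−ω)·0.946 + ω·1.031 = 1.014
  γ: GS value = (-6 - (4)·-0.957 - (3)·1.014) / (8) = -0.652;  γ ← (1−ω)·-0.532 + ω·-0.652 = -0.628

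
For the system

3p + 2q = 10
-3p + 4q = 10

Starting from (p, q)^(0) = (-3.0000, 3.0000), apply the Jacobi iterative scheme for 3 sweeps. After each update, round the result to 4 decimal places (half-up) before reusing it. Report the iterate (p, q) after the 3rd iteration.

(1.0000, 4.8750)

Iteration 1:
  p = (10 - (2)·3.0000) / (3) = 1.3333
  q = (10 - (-3)·-3.0000) / (4) = 0.2500
Iteration 2:
  p = (10 - (2)·0.2500) / (3) = 3.1667
  q = (10 - (-3)·1.3333) / (4) = 3.5000
Iteration 3:
  p = (10 - (2)·3.5000) / (3) = 1.0000
  q = (10 - (-3)·3.1667) / (4) = 4.8750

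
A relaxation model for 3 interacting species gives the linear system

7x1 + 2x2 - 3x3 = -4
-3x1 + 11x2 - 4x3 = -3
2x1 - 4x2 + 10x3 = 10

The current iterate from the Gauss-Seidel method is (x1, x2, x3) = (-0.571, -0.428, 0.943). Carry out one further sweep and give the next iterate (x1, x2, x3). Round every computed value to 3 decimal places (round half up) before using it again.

(-0.045, 0.058, 1.032)

One sweep:
  x1 = (-4 - (2)·-0.428 - (-3)·0.943) / (7) = -0.045
  x2 = (-3 - (-3)·-0.045 - (-4)·0.943) / (11) = 0.058
  x3 = (10 - (2)·-0.045 - (-4)·0.058) / (10) = 1.032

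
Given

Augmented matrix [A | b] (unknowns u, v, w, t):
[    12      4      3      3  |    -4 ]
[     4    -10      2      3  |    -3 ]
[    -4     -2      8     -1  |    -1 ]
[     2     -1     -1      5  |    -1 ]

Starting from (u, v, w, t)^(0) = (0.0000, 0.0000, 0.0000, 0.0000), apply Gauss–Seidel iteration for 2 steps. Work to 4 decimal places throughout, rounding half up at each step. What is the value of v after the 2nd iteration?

0.1028

Iteration 1:
  u = (-4 - (4)·0.0000 - (3)·0.0000 - (3)·0.0000) / (12) = -0.3333
  v = (-3 - (4)·-0.3333 - (2)·0.0000 - (3)·0.0000) / (-10) = 0.1667
  w = (-1 - (-4)·-0.3333 - (-2)·0.1667 - (-1)·0.0000) / (8) = -0.2500
  t = (-1 - (2)·-0.3333 - (-1)·0.1667 - (-1)·-0.2500) / (5) = -0.0833
Iteration 2:
  u = (-4 - (4)·0.1667 - (3)·-0.2500 - (3)·-0.0833) / (12) = -0.3056
  v = (-3 - (4)·-0.3056 - (2)·-0.2500 - (3)·-0.0833) / (-10) = 0.1028
  w = (-1 - (-4)·-0.3056 - (-2)·0.1028 - (-1)·-0.0833) / (8) = -0.2625
  t = (-1 - (2)·-0.3056 - (-1)·0.1028 - (-1)·-0.2625) / (5) = -0.1097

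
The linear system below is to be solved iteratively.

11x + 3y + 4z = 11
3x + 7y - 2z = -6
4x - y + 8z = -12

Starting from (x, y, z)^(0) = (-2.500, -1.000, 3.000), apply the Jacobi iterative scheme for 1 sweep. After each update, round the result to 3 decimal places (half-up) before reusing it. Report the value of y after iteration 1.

1.071

Iteration 1:
  x = (11 - (3)·-1.000 - (4)·3.000) / (11) = 0.182
  y = (-6 - (3)·-2.500 - (-2)·3.000) / (7) = 1.071
  z = (-12 - (4)·-2.500 - (-1)·-1.000) / (8) = -0.375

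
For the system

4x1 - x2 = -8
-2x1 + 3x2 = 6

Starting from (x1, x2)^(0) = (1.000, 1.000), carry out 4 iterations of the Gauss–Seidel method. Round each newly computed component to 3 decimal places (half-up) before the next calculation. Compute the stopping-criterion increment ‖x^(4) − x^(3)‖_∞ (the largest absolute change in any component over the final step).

0.001

Iteration 1:
  x1 = (-8 - (-1)·1.000) / (4) = -1.750
  x2 = (6 - (-2)·-1.750) / (3) = 0.833
Iteration 2:
  x1 = (-8 - (-1)·0.833) / (4) = -1.792
  x2 = (6 - (-2)·-1.792) / (3) = 0.805
Iteration 3:
  x1 = (-8 - (-1)·0.805) / (4) = -1.799
  x2 = (6 - (-2)·-1.799) / (3) = 0.801
Iteration 4:
  x1 = (-8 - (-1)·0.801) / (4) = -1.800
  x2 = (6 - (-2)·-1.800) / (3) = 0.800
Change: (-0.001, -0.001) → max |·| = 0.001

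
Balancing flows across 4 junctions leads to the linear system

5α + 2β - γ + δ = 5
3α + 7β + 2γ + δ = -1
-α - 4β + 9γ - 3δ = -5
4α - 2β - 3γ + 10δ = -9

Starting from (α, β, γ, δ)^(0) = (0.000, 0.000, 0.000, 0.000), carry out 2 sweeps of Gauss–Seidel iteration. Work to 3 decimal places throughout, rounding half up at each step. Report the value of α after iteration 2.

Iteration 1:
  α = (5 - (2)·0.000 - (-1)·0.000 - (1)·0.000) / (5) = 1.000
  β = (-1 - (3)·1.000 - (2)·0.000 - (1)·0.000) / (7) = -0.571
  γ = (-5 - (-1)·1.000 - (-4)·-0.571 - (-3)·0.000) / (9) = -0.698
  δ = (-9 - (4)·1.000 - (-2)·-0.571 - (-3)·-0.698) / (10) = -1.624
Iteration 2:
  α = (5 - (2)·-0.571 - (-1)·-0.698 - (1)·-1.624) / (5) = 1.414
  β = (-1 - (3)·1.414 - (2)·-0.698 - (1)·-1.624) / (7) = -0.317
  γ = (-5 - (-1)·1.414 - (-4)·-0.317 - (-3)·-1.624) / (9) = -1.081
  δ = (-9 - (4)·1.414 - (-2)·-0.317 - (-3)·-1.081) / (10) = -1.853

1.414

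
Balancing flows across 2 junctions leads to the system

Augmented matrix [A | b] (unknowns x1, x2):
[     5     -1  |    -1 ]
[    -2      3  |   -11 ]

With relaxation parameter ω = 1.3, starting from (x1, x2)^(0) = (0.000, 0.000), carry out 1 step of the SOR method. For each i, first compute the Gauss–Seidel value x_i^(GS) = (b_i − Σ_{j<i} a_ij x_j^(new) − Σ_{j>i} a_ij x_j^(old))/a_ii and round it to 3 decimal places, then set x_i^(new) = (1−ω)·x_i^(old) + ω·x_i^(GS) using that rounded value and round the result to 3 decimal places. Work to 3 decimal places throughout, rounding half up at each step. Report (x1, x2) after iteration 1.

(-0.260, -4.992)

Iteration 1:
  x1: GS value = (-1 - (-1)·0.000) / (5) = -0.200;  x1 ← (1−ω)·0.000 + ω·-0.200 = -0.260
  x2: GS value = (-11 - (-2)·-0.260) / (3) = -3.840;  x2 ← (1−ω)·0.000 + ω·-3.840 = -4.992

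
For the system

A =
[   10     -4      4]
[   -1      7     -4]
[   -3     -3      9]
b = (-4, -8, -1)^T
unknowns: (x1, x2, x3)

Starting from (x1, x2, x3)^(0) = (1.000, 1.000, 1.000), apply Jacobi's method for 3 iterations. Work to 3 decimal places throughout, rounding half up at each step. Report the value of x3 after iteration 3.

-0.670

Iteration 1:
  x1 = (-4 - (-4)·1.000 - (4)·1.000) / (10) = -0.400
  x2 = (-8 - (-1)·1.000 - (-4)·1.000) / (7) = -0.429
  x3 = (-1 - (-3)·1.000 - (-3)·1.000) / (9) = 0.556
Iteration 2:
  x1 = (-4 - (-4)·-0.429 - (4)·0.556) / (10) = -0.794
  x2 = (-8 - (-1)·-0.400 - (-4)·0.556) / (7) = -0.882
  x3 = (-1 - (-3)·-0.400 - (-3)·-0.429) / (9) = -0.387
Iteration 3:
  x1 = (-4 - (-4)·-0.882 - (4)·-0.387) / (10) = -0.598
  x2 = (-8 - (-1)·-0.794 - (-4)·-0.387) / (7) = -1.477
  x3 = (-1 - (-3)·-0.794 - (-3)·-0.882) / (9) = -0.670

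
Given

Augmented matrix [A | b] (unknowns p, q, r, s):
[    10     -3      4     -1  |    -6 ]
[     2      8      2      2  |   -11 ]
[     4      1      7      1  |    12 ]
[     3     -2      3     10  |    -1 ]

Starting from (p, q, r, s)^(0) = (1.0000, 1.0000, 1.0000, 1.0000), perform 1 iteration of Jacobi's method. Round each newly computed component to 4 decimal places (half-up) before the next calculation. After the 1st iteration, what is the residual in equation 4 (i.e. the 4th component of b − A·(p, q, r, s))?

-1.0213

Iteration 1:
  p = (-6 - (-3)·1.0000 - (4)·1.0000 - (-1)·1.0000) / (10) = -0.6000
  q = (-11 - (2)·1.0000 - (2)·1.0000 - (2)·1.0000) / (8) = -2.1250
  r = (12 - (4)·1.0000 - (1)·1.0000 - (1)·1.0000) / (7) = 0.8571
  s = (-1 - (3)·1.0000 - (-2)·1.0000 - (3)·1.0000) / (10) = -0.5000
Residual b − A·x = (-10.3034, 6.4858, 11.0253, -1.0213)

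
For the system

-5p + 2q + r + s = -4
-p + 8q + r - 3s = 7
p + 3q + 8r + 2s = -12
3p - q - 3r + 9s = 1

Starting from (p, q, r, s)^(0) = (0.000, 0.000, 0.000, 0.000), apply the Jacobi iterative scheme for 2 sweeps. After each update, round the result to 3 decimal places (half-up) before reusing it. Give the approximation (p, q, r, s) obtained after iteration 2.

Iteration 1:
  p = (-4 - (2)·0.000 - (1)·0.000 - (1)·0.000) / (-5) = 0.800
  q = (7 - (-1)·0.000 - (1)·0.000 - (-3)·0.000) / (8) = 0.875
  r = (-12 - (1)·0.000 - (3)·0.000 - (2)·0.000) / (8) = -1.500
  s = (1 - (3)·0.000 - (-1)·0.000 - (-3)·0.000) / (9) = 0.111
Iteration 2:
  p = (-4 - (2)·0.875 - (1)·-1.500 - (1)·0.111) / (-5) = 0.872
  q = (7 - (-1)·0.800 - (1)·-1.500 - (-3)·0.111) / (8) = 1.204
  r = (-12 - (1)·0.800 - (3)·0.875 - (2)·0.111) / (8) = -1.956
  s = (1 - (3)·0.800 - (-1)·0.875 - (-3)·-1.500) / (9) = -0.558

(0.872, 1.204, -1.956, -0.558)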